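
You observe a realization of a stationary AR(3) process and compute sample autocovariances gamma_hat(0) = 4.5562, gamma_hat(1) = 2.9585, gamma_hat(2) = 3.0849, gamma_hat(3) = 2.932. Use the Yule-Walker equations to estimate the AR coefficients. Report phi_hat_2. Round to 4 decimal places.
\hat\phi_{2} = 0.3550

The Yule-Walker equations for an AR(p) process read, in matrix form,
  Gamma_p phi = r_p,   with   (Gamma_p)_{ij} = gamma(|i - j|),
                       (r_p)_i = gamma(i),   i,j = 1..p.
Substitute the sample gammas (Toeplitz matrix and right-hand side of size 3):
  Gamma_p = [[4.5562, 2.9585, 3.0849], [2.9585, 4.5562, 2.9585], [3.0849, 2.9585, 4.5562]]
  r_p     = [2.9585, 3.0849, 2.932]
Written out (R1..R3):
  (R1) 4.5562 phi_1 + 2.9585 phi_2 + 3.0849 phi_3 = 2.9585
  (R2) 2.9585 phi_1 + 4.5562 phi_2 + 2.9585 phi_3 = 3.0849
  (R3) 3.0849 phi_1 + 2.9585 phi_2 + 4.5562 phi_3 = 2.932
Gaussian elimination:
  R2 <- R2 - (2.9585/4.5562) R1 = R2 - (0.649335) R1:  2.635142 phi_2 + 0.955367 phi_3 = 1.163842
  R3 <- R3 - (3.0849/4.5562) R1 = R3 - (0.677077) R1:  0.955367 phi_2 + 2.467484 phi_3 = 0.928867
  R3 <- R3 - (0.955367/2.635142) R2 = R3 - (0.362548) R2:  2.121117 phi_3 = 0.506917
Back-substitution:
  phi_hat_3 = 0.506917 / 2.121117 = 0.238986
  phi_hat_2 = (1.163842 - (0.955367)(0.238986)) / 2.635142 = 0.355018
  phi_hat_1 = (2.9585 - (2.9585)(0.355018) - (3.0849)(0.238986)) / 4.5562 = 0.256997
So phi_hat = [0.2570, 0.3550, 0.2390].
Therefore phi_hat_2 = 0.3550.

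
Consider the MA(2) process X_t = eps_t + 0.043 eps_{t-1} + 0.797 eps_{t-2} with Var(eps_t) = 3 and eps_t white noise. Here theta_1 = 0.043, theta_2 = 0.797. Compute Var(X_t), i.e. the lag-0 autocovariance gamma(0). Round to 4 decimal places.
\gamma(0) = 4.9112

For an MA(q) process X_t = eps_t + sum_i theta_i eps_{t-i} with
Var(eps_t) = sigma^2, the variance is
  gamma(0) = sigma^2 * (1 + sum_i theta_i^2).
  sum_i theta_i^2 = (0.043)^2 + (0.797)^2 = 0.001849 + 0.635209 = 0.637058.
  gamma(0) = 3 * (1 + 0.637058) = 3 * 1.637058 = 4.911174, which rounds to 4.9112.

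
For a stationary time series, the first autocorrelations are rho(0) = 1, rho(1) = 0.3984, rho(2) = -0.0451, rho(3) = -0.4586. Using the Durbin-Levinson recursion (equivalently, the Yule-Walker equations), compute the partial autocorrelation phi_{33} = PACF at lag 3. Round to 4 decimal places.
\phi_{33} = -0.4290

The PACF at lag k is phi_{kk}, the last component of the solution
to the Yule-Walker system G_k phi = r_k where
  (G_k)_{ij} = rho(|i - j|), (r_k)_i = rho(i), i,j = 1..k.
Equivalently, Durbin-Levinson gives phi_{kk} iteratively:
  phi_{11} = rho(1)
  phi_{kk} = [rho(k) - sum_{j=1..k-1} phi_{k-1,j} rho(k-j)]
            / [1 - sum_{j=1..k-1} phi_{k-1,j} rho(j)],
  phi_{k,j} = phi_{k-1,j} - phi_{kk} phi_{k-1,k-j},  j = 1..k-1.
Step k = 1:
  phi_11 = rho(1) = 0.3984.
Step k = 2:
  phi_22 = [rho(2) - phi_11 rho(1)] / [1 - phi_11 rho(1)] = [-0.0451 - (0.3984)(0.3984)] / [1 - (0.3984)(0.3984)]
         = -0.20382256 / 0.84127744 = -0.242277.
  Update: phi_21 = phi_11 - phi_22 phi_11 = 0.3984 - (-0.242277)(0.3984) = 0.494923.
Step k = 3:
  phi_33 = [rho(3) - phi_21 rho(2) - phi_22 rho(1)] / [1 - phi_21 rho(1) - phi_22 rho(2)]
    numerator   = -0.4586 - (0.494923)(-0.0451) - (-0.242277)(0.3984) = -0.33975562
    denominator = 1 - (0.494923)(0.3984) - (-0.242277)(-0.0451) = 0.79189583
  phi_33 = -0.33975562 / 0.79189583 = -0.429.
Therefore phi_{33} = -0.4290.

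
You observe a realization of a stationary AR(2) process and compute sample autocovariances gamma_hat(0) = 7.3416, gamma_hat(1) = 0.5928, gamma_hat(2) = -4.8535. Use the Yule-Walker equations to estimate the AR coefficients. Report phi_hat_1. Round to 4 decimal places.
\hat\phi_{1} = 0.1350

The Yule-Walker equations for an AR(p) process read, in matrix form,
  Gamma_p phi = r_p,   with   (Gamma_p)_{ij} = gamma(|i - j|),
                       (r_p)_i = gamma(i),   i,j = 1..p.
Substitute the sample gammas (Toeplitz matrix and right-hand side of size 2):
  Gamma_p = [[7.3416, 0.5928], [0.5928, 7.3416]]
  r_p     = [0.5928, -4.8535]
Written out:
  7.3416 phi_1 + 0.5928 phi_2 = 0.5928
  0.5928 phi_1 + 7.3416 phi_2 = -4.8535
Solve by Cramer's rule:
  det = gamma(0)^2 - gamma(1)^2 = (7.3416)^2 - (0.5928)^2 = 53.89909056 - 0.35141184 = 53.54767872
  phi_hat_1 = [gamma(1) gamma(0) - gamma(1) gamma(2)] / det = [(0.5928)(7.3416) - (0.5928)(-4.8535)] / 53.54767872 = 7.22925528 / 53.54767872 = 0.135
  phi_hat_2 = [gamma(0) gamma(2) - gamma(1)^2] / det = [(7.3416)(-4.8535) - (0.5928)^2] / 53.54767872 = -35.98386744 / 53.54767872 = -0.672
So phi_hat = [0.1350, -0.6720].
Therefore phi_hat_1 = 0.1350.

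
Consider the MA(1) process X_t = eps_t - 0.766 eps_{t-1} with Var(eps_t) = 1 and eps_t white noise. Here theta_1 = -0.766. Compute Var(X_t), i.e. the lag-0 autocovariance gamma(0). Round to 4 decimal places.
\gamma(0) = 1.5868

For an MA(q) process X_t = eps_t + sum_i theta_i eps_{t-i} with
Var(eps_t) = sigma^2, the variance is
  gamma(0) = sigma^2 * (1 + sum_i theta_i^2).
  sum_i theta_i^2 = (-0.766)^2 = 0.586756.
  gamma(0) = 1 * (1 + 0.586756) = 1 * 1.586756 = 1.586756, which rounds to 1.5868.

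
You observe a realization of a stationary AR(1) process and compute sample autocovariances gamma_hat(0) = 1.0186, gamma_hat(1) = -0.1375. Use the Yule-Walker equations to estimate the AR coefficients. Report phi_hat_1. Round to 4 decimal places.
\hat\phi_{1} = -0.1350

The Yule-Walker equations for an AR(p) process read, in matrix form,
  Gamma_p phi = r_p,   with   (Gamma_p)_{ij} = gamma(|i - j|),
                       (r_p)_i = gamma(i),   i,j = 1..p.
Substitute the sample gammas (Toeplitz matrix and right-hand side of size 1):
  Gamma_p = [[1.0186]]
  r_p     = [-0.1375]
With p = 1 this is the single equation gamma(0) phi_1 = gamma(1):
  phi_hat_1 = gamma(1) / gamma(0) = -0.1375 / 1.0186 = -0.1350.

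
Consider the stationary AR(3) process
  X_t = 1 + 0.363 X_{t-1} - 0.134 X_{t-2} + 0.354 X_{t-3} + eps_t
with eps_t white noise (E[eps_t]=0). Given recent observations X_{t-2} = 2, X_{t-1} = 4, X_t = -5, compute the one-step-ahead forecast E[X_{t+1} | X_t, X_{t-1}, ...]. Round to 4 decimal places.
E[X_{t+1} \mid \mathcal F_t] = -0.6430

For an AR(p) model X_t = c + sum_i phi_i X_{t-i} + eps_t, the
one-step-ahead conditional mean is
  E[X_{t+1} | X_t, ...] = c + sum_i phi_i X_{t+1-i}.
Substitute known values:
  E[X_{t+1} | ...] = 1 + (0.363) * (-5) + (-0.134) * (4) + (0.354) * (2)
                   = -0.6430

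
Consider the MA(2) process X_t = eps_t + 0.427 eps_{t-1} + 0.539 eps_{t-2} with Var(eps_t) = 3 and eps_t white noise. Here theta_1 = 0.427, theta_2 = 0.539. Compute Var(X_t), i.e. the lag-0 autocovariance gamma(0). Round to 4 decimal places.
\gamma(0) = 4.4186

For an MA(q) process X_t = eps_t + sum_i theta_i eps_{t-i} with
Var(eps_t) = sigma^2, the variance is
  gamma(0) = sigma^2 * (1 + sum_i theta_i^2).
  sum_i theta_i^2 = (0.427)^2 + (0.539)^2 = 0.182329 + 0.290521 = 0.47285.
  gamma(0) = 3 * (1 + 0.47285) = 3 * 1.47285 = 4.41855, which rounds to 4.4186.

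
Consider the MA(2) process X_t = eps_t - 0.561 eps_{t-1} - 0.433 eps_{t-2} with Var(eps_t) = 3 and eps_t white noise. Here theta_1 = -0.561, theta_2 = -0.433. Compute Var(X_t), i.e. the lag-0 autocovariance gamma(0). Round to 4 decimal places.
\gamma(0) = 4.5066

For an MA(q) process X_t = eps_t + sum_i theta_i eps_{t-i} with
Var(eps_t) = sigma^2, the variance is
  gamma(0) = sigma^2 * (1 + sum_i theta_i^2).
  sum_i theta_i^2 = (-0.561)^2 + (-0.433)^2 = 0.314721 + 0.187489 = 0.50221.
  gamma(0) = 3 * (1 + 0.50221) = 3 * 1.50221 = 4.50663, which rounds to 4.5066.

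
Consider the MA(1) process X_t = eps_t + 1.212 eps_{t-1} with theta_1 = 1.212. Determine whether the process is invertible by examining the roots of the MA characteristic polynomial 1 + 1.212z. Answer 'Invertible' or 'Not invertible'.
\text{Not invertible}

The MA(q) characteristic polynomial is P(z) = 1 + 1.212z.
Invertibility requires all roots to lie outside the unit circle, i.e. |z| > 1 for every root.
This is linear in z: 1 + (1.212) z = 0  =>  z = -1/(1.212) = -0.825083,  |z| = 0.825083.
Moduli of all roots: 0.8251.
All moduli strictly greater than 1? No.
Verdict: Not invertible.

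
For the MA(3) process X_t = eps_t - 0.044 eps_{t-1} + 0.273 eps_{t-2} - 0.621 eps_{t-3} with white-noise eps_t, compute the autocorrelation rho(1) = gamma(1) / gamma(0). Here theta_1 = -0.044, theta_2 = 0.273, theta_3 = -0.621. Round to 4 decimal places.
\rho(1) = -0.1543

For an MA(q) process with theta_0 = 1, the autocovariance is
  gamma(k) = sigma^2 * sum_{i=0..q-k} theta_i * theta_{i+k},
and rho(k) = gamma(k) / gamma(0). Sigma^2 cancels.
  numerator   = (1)*(-0.044) + (-0.044)*(0.273) + (0.273)*(-0.621) = -0.225545.
  denominator = (1)^2 + (-0.044)^2 + (0.273)^2 + (-0.621)^2 = 1.462106.
  rho(1) = -0.225545 / 1.462106 = -0.1543.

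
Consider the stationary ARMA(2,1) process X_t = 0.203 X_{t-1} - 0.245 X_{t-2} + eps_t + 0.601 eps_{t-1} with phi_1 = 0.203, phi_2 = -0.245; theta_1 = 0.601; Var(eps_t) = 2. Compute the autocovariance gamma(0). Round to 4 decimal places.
\gamma(0) = 3.4037

Multiply the model equation by X_{t-k} and take expectations. With theta_0 = psi_0 = 1 and psi_j the MA(infinity) weights, this gives
  gamma(k) - sum_i phi_i gamma(k-i) = c_k,
  c_k = sigma^2 * sum_{j=k..q} theta_j psi_{j-k}   (c_k = 0 for k > q),
using gamma(-m) = gamma(m).
psi-weights needed (psi_j = theta_j + sum_i phi_i psi_{j-i}):
  psi_1 = theta_1 + phi_1 = 0.601 + (0.203) = 0.804
Right-hand sides:
  c_0 = sigma^2 (1 + theta_1 psi_1) = 2 * (1 + (0.601)(0.804)) = 2 * 1.483204 = 2.966408
  c_1 = sigma^2 theta_1 = 2 * (0.601) = 1.202
  c_2 = 0
Equations for k = 0, 1, 2 (AR order 2, c_2 = 0):
  (E0) gamma(0) = phi_1 gamma(1) + phi_2 gamma(2) + c_0
  (E1) gamma(1) = phi_1 gamma(0) + phi_2 gamma(1) + c_1
  (E2) gamma(2) = phi_1 gamma(1) + phi_2 gamma(0)
From (E1): gamma(1) = A gamma(0) + B with
  A = phi_1 / (1 - phi_2) = 0.203 / 1.245 = 0.163052,   B = c_1 / (1 - phi_2) = 1.202 / 1.245 = 0.965462.
Insert (E2) into (E0): gamma(0) (1 - phi_2^2) = phi_1 (1 + phi_2) gamma(1) + c_0.
  phi_1 (1 + phi_2) = (0.203)(0.755) = 0.153265,   1 - phi_2^2 = 0.939975.
Replace gamma(1) by A gamma(0) + B and collect gamma(0):
  gamma(0) [0.939975 - (0.153265)(0.163052)] = (0.153265)(0.965462) + 2.966408
  gamma(0) * 0.914985 = 3.11438
  gamma(0) = 3.11438 / 0.914985 = 3.40375.
Therefore gamma(0) = 3.4037 (to 4 decimal places).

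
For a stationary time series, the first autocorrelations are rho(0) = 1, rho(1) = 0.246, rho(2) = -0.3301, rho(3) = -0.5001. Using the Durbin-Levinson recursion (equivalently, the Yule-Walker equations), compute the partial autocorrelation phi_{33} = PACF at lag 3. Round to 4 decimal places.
\phi_{33} = -0.3640

The PACF at lag k is phi_{kk}, the last component of the solution
to the Yule-Walker system G_k phi = r_k where
  (G_k)_{ij} = rho(|i - j|), (r_k)_i = rho(i), i,j = 1..k.
Equivalently, Durbin-Levinson gives phi_{kk} iteratively:
  phi_{11} = rho(1)
  phi_{kk} = [rho(k) - sum_{j=1..k-1} phi_{k-1,j} rho(k-j)]
            / [1 - sum_{j=1..k-1} phi_{k-1,j} rho(j)],
  phi_{k,j} = phi_{k-1,j} - phi_{kk} phi_{k-1,k-j},  j = 1..k-1.
Step k = 1:
  phi_11 = rho(1) = 0.246.
Step k = 2:
  phi_22 = [rho(2) - phi_11 rho(1)] / [1 - phi_11 rho(1)] = [-0.3301 - (0.246)(0.246)] / [1 - (0.246)(0.246)]
         = -0.390616 / 0.939484 = -0.415777.
  Update: phi_21 = phi_11 - phi_22 phi_11 = 0.246 - (-0.415777)(0.246) = 0.348281.
Step k = 3:
  phi_33 = [rho(3) - phi_21 rho(2) - phi_22 rho(1)] / [1 - phi_21 rho(1) - phi_22 rho(2)]
    numerator   = -0.5001 - (0.348281)(-0.3301) - (-0.415777)(0.246) = -0.2828512
    denominator = 1 - (0.348281)(0.246) - (-0.415777)(-0.3301) = 0.77707478
  phi_33 = -0.2828512 / 0.77707478 = -0.364.
Therefore phi_{33} = -0.3640.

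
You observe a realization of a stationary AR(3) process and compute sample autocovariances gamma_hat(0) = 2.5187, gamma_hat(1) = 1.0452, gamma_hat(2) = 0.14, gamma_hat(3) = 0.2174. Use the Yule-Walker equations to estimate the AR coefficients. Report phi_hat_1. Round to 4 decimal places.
\hat\phi_{1} = 0.4940

The Yule-Walker equations for an AR(p) process read, in matrix form,
  Gamma_p phi = r_p,   with   (Gamma_p)_{ij} = gamma(|i - j|),
                       (r_p)_i = gamma(i),   i,j = 1..p.
Substitute the sample gammas (Toeplitz matrix and right-hand side of size 3):
  Gamma_p = [[2.5187, 1.0452, 0.14], [1.0452, 2.5187, 1.0452], [0.14, 1.0452, 2.5187]]
  r_p     = [1.0452, 0.14, 0.2174]
Written out (R1..R3):
  (R1) 2.5187 phi_1 + 1.0452 phi_2 + 0.14 phi_3 = 1.0452
  (R2) 1.0452 phi_1 + 2.5187 phi_2 + 1.0452 phi_3 = 0.14
  (R3) 0.14 phi_1 + 1.0452 phi_2 + 2.5187 phi_3 = 0.2174
Gaussian elimination:
  R2 <- R2 - (1.0452/2.5187) R1 = R2 - (0.414976) R1:  2.084967 phi_2 + 0.987103 phi_3 = -0.293733
  R3 <- R3 - (0.14/2.5187) R1 = R3 - (0.055584) R1:  0.987103 phi_2 + 2.510918 phi_3 = 0.159303
  R3 <- R3 - (0.987103/2.084967) R2 = R3 - (0.473438) R2:  2.043586 phi_3 = 0.298368
Back-substitution:
  phi_hat_3 = 0.298368 / 2.043586 = 0.146002
  phi_hat_2 = (-0.293733 - (0.987103)(0.146002)) / 2.084967 = -0.210004
  phi_hat_1 = (1.0452 - (1.0452)(-0.210004) - (0.14)(0.146002)) / 2.5187 = 0.494007
So phi_hat = [0.4940, -0.2100, 0.1460].
Therefore phi_hat_1 = 0.4940.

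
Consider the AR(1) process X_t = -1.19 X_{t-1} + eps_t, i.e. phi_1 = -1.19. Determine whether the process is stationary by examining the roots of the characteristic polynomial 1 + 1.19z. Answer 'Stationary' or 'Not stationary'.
\text{Not stationary}

The AR(p) characteristic polynomial is P(z) = 1 + 1.19z.
Stationarity requires all roots to lie outside the unit circle, i.e. |z| > 1 for every root.
This is linear in z: 1 + (1.19) z = 0  =>  z = -1/(1.19) = -0.840336,  |z| = 0.840336.
Moduli of all roots: 0.8403.
All moduli strictly greater than 1? No.
Verdict: Not stationary.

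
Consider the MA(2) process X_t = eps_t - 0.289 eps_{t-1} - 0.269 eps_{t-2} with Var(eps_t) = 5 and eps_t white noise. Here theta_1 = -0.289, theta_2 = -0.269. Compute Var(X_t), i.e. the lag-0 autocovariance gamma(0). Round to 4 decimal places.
\gamma(0) = 5.7794

For an MA(q) process X_t = eps_t + sum_i theta_i eps_{t-i} with
Var(eps_t) = sigma^2, the variance is
  gamma(0) = sigma^2 * (1 + sum_i theta_i^2).
  sum_i theta_i^2 = (-0.289)^2 + (-0.269)^2 = 0.083521 + 0.072361 = 0.155882.
  gamma(0) = 5 * (1 + 0.155882) = 5 * 1.155882 = 5.77941, which rounds to 5.7794.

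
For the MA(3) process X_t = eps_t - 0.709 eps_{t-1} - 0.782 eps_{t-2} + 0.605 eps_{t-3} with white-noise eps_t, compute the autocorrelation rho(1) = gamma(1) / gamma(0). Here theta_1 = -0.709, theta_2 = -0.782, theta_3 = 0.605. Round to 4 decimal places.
\rho(1) = -0.2531

For an MA(q) process with theta_0 = 1, the autocovariance is
  gamma(k) = sigma^2 * sum_{i=0..q-k} theta_i * theta_{i+k},
and rho(k) = gamma(k) / gamma(0). Sigma^2 cancels.
  numerator   = (1)*(-0.709) + (-0.709)*(-0.782) + (-0.782)*(0.605) = -0.627672.
  denominator = (1)^2 + (-0.709)^2 + (-0.782)^2 + (0.605)^2 = 2.48023.
  rho(1) = -0.627672 / 2.48023 = -0.2531.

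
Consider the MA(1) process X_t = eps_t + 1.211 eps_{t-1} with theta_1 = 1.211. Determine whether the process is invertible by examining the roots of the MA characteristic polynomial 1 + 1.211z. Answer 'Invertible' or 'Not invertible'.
\text{Not invertible}

The MA(q) characteristic polynomial is P(z) = 1 + 1.211z.
Invertibility requires all roots to lie outside the unit circle, i.e. |z| > 1 for every root.
This is linear in z: 1 + (1.211) z = 0  =>  z = -1/(1.211) = -0.825764,  |z| = 0.825764.
Moduli of all roots: 0.8258.
All moduli strictly greater than 1? No.
Verdict: Not invertible.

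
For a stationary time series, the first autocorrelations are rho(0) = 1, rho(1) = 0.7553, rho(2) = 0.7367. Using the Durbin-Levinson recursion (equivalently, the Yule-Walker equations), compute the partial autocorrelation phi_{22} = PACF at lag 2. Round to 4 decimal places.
\phi_{22} = 0.3870

The PACF at lag k is phi_{kk}, the last component of the solution
to the Yule-Walker system G_k phi = r_k where
  (G_k)_{ij} = rho(|i - j|), (r_k)_i = rho(i), i,j = 1..k.
Equivalently, Durbin-Levinson gives phi_{kk} iteratively:
  phi_{11} = rho(1)
  phi_{kk} = [rho(k) - sum_{j=1..k-1} phi_{k-1,j} rho(k-j)]
            / [1 - sum_{j=1..k-1} phi_{k-1,j} rho(j)],
  phi_{k,j} = phi_{k-1,j} - phi_{kk} phi_{k-1,k-j},  j = 1..k-1.
Step k = 1:
  phi_11 = rho(1) = 0.7553.
Step k = 2:
  phi_22 = [rho(2) - phi_11 rho(1)] / [1 - phi_11 rho(1)] = [0.7367 - (0.7553)(0.7553)] / [1 - (0.7553)(0.7553)]
         = 0.16622191 / 0.42952191 = 0.387.
Therefore phi_{22} = 0.3870.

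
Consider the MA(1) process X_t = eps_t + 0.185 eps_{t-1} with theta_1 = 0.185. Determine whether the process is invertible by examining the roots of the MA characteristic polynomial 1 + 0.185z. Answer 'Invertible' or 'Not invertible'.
\text{Invertible}

The MA(q) characteristic polynomial is P(z) = 1 + 0.185z.
Invertibility requires all roots to lie outside the unit circle, i.e. |z| > 1 for every root.
This is linear in z: 1 + (0.185) z = 0  =>  z = -1/(0.185) = -5.405405,  |z| = 5.405405.
Moduli of all roots: 5.4054.
All moduli strictly greater than 1? Yes.
Verdict: Invertible.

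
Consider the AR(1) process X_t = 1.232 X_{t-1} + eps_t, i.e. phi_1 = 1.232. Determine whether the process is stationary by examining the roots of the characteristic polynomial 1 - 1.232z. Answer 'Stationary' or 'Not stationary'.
\text{Not stationary}

The AR(p) characteristic polynomial is P(z) = 1 - 1.232z.
Stationarity requires all roots to lie outside the unit circle, i.e. |z| > 1 for every root.
This is linear in z: 1 + (-1.232) z = 0  =>  z = -1/(-1.232) = 0.811688,  |z| = 0.811688.
Moduli of all roots: 0.8117.
All moduli strictly greater than 1? No.
Verdict: Not stationary.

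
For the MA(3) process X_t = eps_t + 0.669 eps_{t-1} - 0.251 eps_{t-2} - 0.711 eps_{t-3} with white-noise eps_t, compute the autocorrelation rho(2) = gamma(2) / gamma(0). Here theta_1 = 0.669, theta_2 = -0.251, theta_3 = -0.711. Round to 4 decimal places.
\rho(2) = -0.3604

For an MA(q) process with theta_0 = 1, the autocovariance is
  gamma(k) = sigma^2 * sum_{i=0..q-k} theta_i * theta_{i+k},
and rho(k) = gamma(k) / gamma(0). Sigma^2 cancels.
  numerator   = (1)*(-0.251) + (0.669)*(-0.711) = -0.726659.
  denominator = (1)^2 + (0.669)^2 + (-0.251)^2 + (-0.711)^2 = 2.016083.
  rho(2) = -0.726659 / 2.016083 = -0.3604.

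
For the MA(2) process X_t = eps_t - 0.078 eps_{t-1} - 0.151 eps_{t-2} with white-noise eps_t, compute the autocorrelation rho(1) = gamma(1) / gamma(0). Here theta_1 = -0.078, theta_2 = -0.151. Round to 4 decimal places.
\rho(1) = -0.0644

For an MA(q) process with theta_0 = 1, the autocovariance is
  gamma(k) = sigma^2 * sum_{i=0..q-k} theta_i * theta_{i+k},
and rho(k) = gamma(k) / gamma(0). Sigma^2 cancels.
  numerator   = (1)*(-0.078) + (-0.078)*(-0.151) = -0.066222.
  denominator = (1)^2 + (-0.078)^2 + (-0.151)^2 = 1.028885.
  rho(1) = -0.066222 / 1.028885 = -0.0644.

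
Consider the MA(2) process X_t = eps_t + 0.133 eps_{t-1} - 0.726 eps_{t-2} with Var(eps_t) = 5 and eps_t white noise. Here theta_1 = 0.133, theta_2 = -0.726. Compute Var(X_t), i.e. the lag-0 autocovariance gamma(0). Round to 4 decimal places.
\gamma(0) = 7.7238

For an MA(q) process X_t = eps_t + sum_i theta_i eps_{t-i} with
Var(eps_t) = sigma^2, the variance is
  gamma(0) = sigma^2 * (1 + sum_i theta_i^2).
  sum_i theta_i^2 = (0.133)^2 + (-0.726)^2 = 0.017689 + 0.527076 = 0.544765.
  gamma(0) = 5 * (1 + 0.544765) = 5 * 1.544765 = 7.723825, which rounds to 7.7238.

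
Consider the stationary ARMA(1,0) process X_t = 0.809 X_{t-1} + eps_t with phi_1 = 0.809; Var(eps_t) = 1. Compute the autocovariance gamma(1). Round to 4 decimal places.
\gamma(1) = 2.3414

Multiply the model equation by X_{t-k} and take expectations. With theta_0 = psi_0 = 1 and psi_j the MA(infinity) weights, this gives
  gamma(k) - sum_i phi_i gamma(k-i) = c_k,
  c_k = sigma^2 * sum_{j=k..q} theta_j psi_{j-k}   (c_k = 0 for k > q),
using gamma(-m) = gamma(m).
Pure AR (q = 0): c_0 = sigma^2 = 1, c_k = 0 for k >= 1.
Equations for k = 0 and k = 1 (AR order 1):
  gamma(0) = phi_1 gamma(1) + c_0
  gamma(1) = phi_1 gamma(0) + c_1
Substituting the second into the first: gamma(0) (1 - phi_1^2) = c_0 + phi_1 c_1, so
  gamma(0) = c_0 / (1 - phi_1^2) = 1 / (1 - (0.809)^2) = 1 / 0.345519 = 2.894197.
  gamma(1) = phi_1 gamma(0) = (0.809)(2.894197) = 2.341405.
Therefore gamma(1) = 2.3414 (to 4 decimal places).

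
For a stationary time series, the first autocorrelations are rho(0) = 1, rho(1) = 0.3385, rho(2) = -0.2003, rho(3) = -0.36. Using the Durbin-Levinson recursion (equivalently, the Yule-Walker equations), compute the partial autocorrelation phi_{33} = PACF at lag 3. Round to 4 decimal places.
\phi_{33} = -0.1910

The PACF at lag k is phi_{kk}, the last component of the solution
to the Yule-Walker system G_k phi = r_k where
  (G_k)_{ij} = rho(|i - j|), (r_k)_i = rho(i), i,j = 1..k.
Equivalently, Durbin-Levinson gives phi_{kk} iteratively:
  phi_{11} = rho(1)
  phi_{kk} = [rho(k) - sum_{j=1..k-1} phi_{k-1,j} rho(k-j)]
            / [1 - sum_{j=1..k-1} phi_{k-1,j} rho(j)],
  phi_{k,j} = phi_{k-1,j} - phi_{kk} phi_{k-1,k-j},  j = 1..k-1.
Step k = 1:
  phi_11 = rho(1) = 0.3385.
Step k = 2:
  phi_22 = [rho(2) - phi_11 rho(1)] / [1 - phi_11 rho(1)] = [-0.2003 - (0.3385)(0.3385)] / [1 - (0.3385)(0.3385)]
         = -0.31488225 / 0.88541775 = -0.355631.
  Update: phi_21 = phi_11 - phi_22 phi_11 = 0.3385 - (-0.355631)(0.3385) = 0.458881.
Step k = 3:
  phi_33 = [rho(3) - phi_21 rho(2) - phi_22 rho(1)] / [1 - phi_21 rho(1) - phi_22 rho(2)]
    numerator   = -0.36 - (0.458881)(-0.2003) - (-0.355631)(0.3385) = -0.14770491
    denominator = 1 - (0.458881)(0.3385) - (-0.355631)(-0.2003) = 0.77343577
  phi_33 = -0.14770491 / 0.77343577 = -0.191.
Therefore phi_{33} = -0.1910.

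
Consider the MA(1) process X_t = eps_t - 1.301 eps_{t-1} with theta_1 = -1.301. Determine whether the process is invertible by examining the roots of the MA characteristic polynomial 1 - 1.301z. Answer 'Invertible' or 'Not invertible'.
\text{Not invertible}

The MA(q) characteristic polynomial is P(z) = 1 - 1.301z.
Invertibility requires all roots to lie outside the unit circle, i.e. |z| > 1 for every root.
This is linear in z: 1 + (-1.301) z = 0  =>  z = -1/(-1.301) = 0.76864,  |z| = 0.76864.
Moduli of all roots: 0.7686.
All moduli strictly greater than 1? No.
Verdict: Not invertible.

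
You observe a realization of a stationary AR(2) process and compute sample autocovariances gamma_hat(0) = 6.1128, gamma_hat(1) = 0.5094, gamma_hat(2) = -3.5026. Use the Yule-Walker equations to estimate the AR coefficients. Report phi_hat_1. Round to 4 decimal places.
\hat\phi_{1} = 0.1320

The Yule-Walker equations for an AR(p) process read, in matrix form,
  Gamma_p phi = r_p,   with   (Gamma_p)_{ij} = gamma(|i - j|),
                       (r_p)_i = gamma(i),   i,j = 1..p.
Substitute the sample gammas (Toeplitz matrix and right-hand side of size 2):
  Gamma_p = [[6.1128, 0.5094], [0.5094, 6.1128]]
  r_p     = [0.5094, -3.5026]
Written out:
  6.1128 phi_1 + 0.5094 phi_2 = 0.5094
  0.5094 phi_1 + 6.1128 phi_2 = -3.5026
Solve by Cramer's rule:
  det = gamma(0)^2 - gamma(1)^2 = (6.1128)^2 - (0.5094)^2 = 37.36632384 - 0.25948836 = 37.10683548
  phi_hat_1 = [gamma(1) gamma(0) - gamma(1) gamma(2)] / det = [(0.5094)(6.1128) - (0.5094)(-3.5026)] / 37.10683548 = 4.89808476 / 37.10683548 = 0.132
  phi_hat_2 = [gamma(0) gamma(2) - gamma(1)^2] / det = [(6.1128)(-3.5026) - (0.5094)^2] / 37.10683548 = -21.67018164 / 37.10683548 = -0.584
So phi_hat = [0.1320, -0.5840].
Therefore phi_hat_1 = 0.1320.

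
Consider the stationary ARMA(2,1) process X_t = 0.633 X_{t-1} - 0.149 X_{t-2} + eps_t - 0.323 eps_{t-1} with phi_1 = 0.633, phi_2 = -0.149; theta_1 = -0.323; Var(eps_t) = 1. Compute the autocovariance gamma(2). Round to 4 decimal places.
\gamma(2) = 0.0416

Multiply the model equation by X_{t-k} and take expectations. With theta_0 = psi_0 = 1 and psi_j the MA(infinity) weights, this gives
  gamma(k) - sum_i phi_i gamma(k-i) = c_k,
  c_k = sigma^2 * sum_{j=k..q} theta_j psi_{j-k}   (c_k = 0 for k > q),
using gamma(-m) = gamma(m).
psi-weights needed (psi_j = theta_j + sum_i phi_i psi_{j-i}):
  psi_1 = theta_1 + phi_1 = -0.323 + (0.633) = 0.31
Right-hand sides:
  c_0 = sigma^2 (1 + theta_1 psi_1) = 1 * (1 + (-0.323)(0.31)) = 1 * 0.89987 = 0.89987
  c_1 = sigma^2 theta_1 = 1 * (-0.323) = -0.323
  c_2 = 0
Equations for k = 0, 1, 2 (AR order 2, c_2 = 0):
  (E0) gamma(0) = phi_1 gamma(1) + phi_2 gamma(2) + c_0
  (E1) gamma(1) = phi_1 gamma(0) + phi_2 gamma(1) + c_1
  (E2) gamma(2) = phi_1 gamma(1) + phi_2 gamma(0)
From (E1): gamma(1) = A gamma(0) + B with
  A = phi_1 / (1 - phi_2) = 0.633 / 1.149 = 0.550914,   B = c_1 / (1 - phi_2) = -0.323 / 1.149 = -0.281114.
Insert (E2) into (E0): gamma(0) (1 - phi_2^2) = phi_1 (1 + phi_2) gamma(1) + c_0.
  phi_1 (1 + phi_2) = (0.633)(0.851) = 0.538683,   1 - phi_2^2 = 0.977799.
Replace gamma(1) by A gamma(0) + B and collect gamma(0):
  gamma(0) [0.977799 - (0.538683)(0.550914)] = (0.538683)(-0.281114) + 0.89987
  gamma(0) * 0.681031 = 0.748439
  gamma(0) = 0.748439 / 0.681031 = 1.098979.
  gamma(1) = A gamma(0) + B = (0.550914)(1.098979) + (-0.281114) = 0.324329.
  gamma(2) = phi_1 gamma(1) + phi_2 gamma(0) = (0.633)(0.324329) + (-0.149)(1.098979) = 0.041552.
Therefore gamma(2) = 0.0416 (to 4 decimal places).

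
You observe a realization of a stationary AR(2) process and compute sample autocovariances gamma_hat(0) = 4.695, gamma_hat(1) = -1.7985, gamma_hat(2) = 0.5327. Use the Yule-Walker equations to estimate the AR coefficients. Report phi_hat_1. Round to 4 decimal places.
\hat\phi_{1} = -0.3980

The Yule-Walker equations for an AR(p) process read, in matrix form,
  Gamma_p phi = r_p,   with   (Gamma_p)_{ij} = gamma(|i - j|),
                       (r_p)_i = gamma(i),   i,j = 1..p.
Substitute the sample gammas (Toeplitz matrix and right-hand side of size 2):
  Gamma_p = [[4.695, -1.7985], [-1.7985, 4.695]]
  r_p     = [-1.7985, 0.5327]
Written out:
  4.695 phi_1 - 1.7985 phi_2 = -1.7985
  -1.7985 phi_1 + 4.695 phi_2 = 0.5327
Solve by Cramer's rule:
  det = gamma(0)^2 - gamma(1)^2 = (4.695)^2 - (-1.7985)^2 = 22.043025 - 3.23460225 = 18.80842275
  phi_hat_1 = [gamma(1) gamma(0) - gamma(1) gamma(2)] / det = [(-1.7985)(4.695) - (-1.7985)(0.5327)] / 18.80842275 = -7.48589655 / 18.80842275 = -0.398
  phi_hat_2 = [gamma(0) gamma(2) - gamma(1)^2] / det = [(4.695)(0.5327) - (-1.7985)^2] / 18.80842275 = -0.73357575 / 18.80842275 = -0.039
So phi_hat = [-0.3980, -0.0390].
Therefore phi_hat_1 = -0.3980.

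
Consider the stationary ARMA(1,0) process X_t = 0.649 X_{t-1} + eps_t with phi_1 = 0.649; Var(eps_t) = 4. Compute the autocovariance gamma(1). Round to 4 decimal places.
\gamma(1) = 4.4851

Multiply the model equation by X_{t-k} and take expectations. With theta_0 = psi_0 = 1 and psi_j the MA(infinity) weights, this gives
  gamma(k) - sum_i phi_i gamma(k-i) = c_k,
  c_k = sigma^2 * sum_{j=k..q} theta_j psi_{j-k}   (c_k = 0 for k > q),
using gamma(-m) = gamma(m).
Pure AR (q = 0): c_0 = sigma^2 = 4, c_k = 0 for k >= 1.
Equations for k = 0 and k = 1 (AR order 1):
  gamma(0) = phi_1 gamma(1) + c_0
  gamma(1) = phi_1 gamma(0) + c_1
Substituting the second into the first: gamma(0) (1 - phi_1^2) = c_0 + phi_1 c_1, so
  gamma(0) = c_0 / (1 - phi_1^2) = 4 / (1 - (0.649)^2) = 4 / 0.578799 = 6.910862.
  gamma(1) = phi_1 gamma(0) = (0.649)(6.910862) = 4.485149.
Therefore gamma(1) = 4.4851 (to 4 decimal places).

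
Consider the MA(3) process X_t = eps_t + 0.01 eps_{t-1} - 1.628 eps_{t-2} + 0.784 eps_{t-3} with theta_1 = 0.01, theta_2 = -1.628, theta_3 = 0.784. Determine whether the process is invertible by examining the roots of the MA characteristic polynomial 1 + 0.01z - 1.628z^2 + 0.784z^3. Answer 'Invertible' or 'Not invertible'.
\text{Not invertible}

The MA(q) characteristic polynomial is P(z) = 1 + 0.01z - 1.628z^2 + 0.784z^3.
Invertibility requires all roots to lie outside the unit circle, i.e. |z| > 1 for every root.
Degree 3: look for a simple real root z0 first, then factor out (1 - z/z0) and solve the remaining quadratic.
Testing z0 = 1.25: P(1.25) = 1 + (0.01)(1.25) + (-1.628)(1.25)^2 + (0.784)(1.25)^3
  = 1 + (0.0125) + (-2.54375) + (1.53125) = 0.  So z_0 = 1.25 is a root, |z_0| = 1.25.
Divide out the factor (1 - 0.8 z) = (1 - z/z0) (since 1/z0 = 0.8):
  P(z) = (1 - 0.8 z)(1 + (0.81) z + (-0.98) z^2)
  [check: z-coef 0.81 - (0.8) = 0.01; z^2-coef -0.98 - (0.8)(0.81) = -1.628; z^3-coef -(0.8)(-0.98) = 0.784.]
Remaining roots from the quadratic factor 1 + (0.81) z + (-0.98) z^2:
  Set 1 + (0.81) z + (-0.98) z^2 = 0, i.e. a z^2 + b z + c = 0 with a = -0.98, b = 0.81, c = 1.
  Discriminant D = b^2 - 4ac = (0.81)^2 - 4*(-0.98)*1 = 0.6561 - (-3.92) = 4.5761.
  D >= 0, so the roots are real: z = (-b +/- sqrt(D)) / (2a) = (-0.81 +/- 2.139182) / (-1.96).
    z_1 = (-0.81 + 2.139182) / (-1.96) = -0.6782,   |z_1| = 0.6782.
    z_2 = (-0.81 - 2.139182) / (-1.96) = 1.5047,   |z_2| = 1.5047.
Moduli of all roots: 1.2500, 0.6782, 1.5047.
All moduli strictly greater than 1? No.
Verdict: Not invertible.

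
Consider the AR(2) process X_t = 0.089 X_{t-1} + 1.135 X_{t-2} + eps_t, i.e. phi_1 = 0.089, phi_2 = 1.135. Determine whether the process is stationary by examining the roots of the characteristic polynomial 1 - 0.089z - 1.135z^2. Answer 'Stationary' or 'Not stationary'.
\text{Not stationary}

The AR(p) characteristic polynomial is P(z) = 1 - 0.089z - 1.135z^2.
Stationarity requires all roots to lie outside the unit circle, i.e. |z| > 1 for every root.
Set 1 + (-0.089) z + (-1.135) z^2 = 0, i.e. a z^2 + b z + c = 0 with a = -1.135, b = -0.089, c = 1.
Discriminant D = b^2 - 4ac = (-0.089)^2 - 4*(-1.135)*1 = 0.007921 - (-4.54) = 4.547921.
D >= 0, so the roots are real: z = (-b +/- sqrt(D)) / (2a) = (0.089 +/- 2.132586) / (-2.27).
  z_1 = (0.089 + 2.132586) / (-2.27) = -0.9787,   |z_1| = 0.9787.
  z_2 = (0.089 - 2.132586) / (-2.27) = 0.9003,   |z_2| = 0.9003.
Moduli of all roots: 0.9787, 0.9003.
All moduli strictly greater than 1? No.
Verdict: Not stationary.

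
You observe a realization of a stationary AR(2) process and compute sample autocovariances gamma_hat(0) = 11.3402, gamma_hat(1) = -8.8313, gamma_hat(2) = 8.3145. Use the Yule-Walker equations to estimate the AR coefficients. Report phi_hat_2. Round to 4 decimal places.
\hat\phi_{2} = 0.3220

The Yule-Walker equations for an AR(p) process read, in matrix form,
  Gamma_p phi = r_p,   with   (Gamma_p)_{ij} = gamma(|i - j|),
                       (r_p)_i = gamma(i),   i,j = 1..p.
Substitute the sample gammas (Toeplitz matrix and right-hand side of size 2):
  Gamma_p = [[11.3402, -8.8313], [-8.8313, 11.3402]]
  r_p     = [-8.8313, 8.3145]
Written out:
  11.3402 phi_1 - 8.8313 phi_2 = -8.8313
  -8.8313 phi_1 + 11.3402 phi_2 = 8.3145
Solve by Cramer's rule:
  det = gamma(0)^2 - gamma(1)^2 = (11.3402)^2 - (-8.8313)^2 = 128.60013604 - 77.99185969 = 50.60827635
  phi_hat_1 = [gamma(1) gamma(0) - gamma(1) gamma(2)] / det = [(-8.8313)(11.3402) - (-8.8313)(8.3145)] / 50.60827635 = -26.72086441 / 50.60827635 = -0.528
  phi_hat_2 = [gamma(0) gamma(2) - gamma(1)^2] / det = [(11.3402)(8.3145) - (-8.8313)^2] / 50.60827635 = 16.29623321 / 50.60827635 = 0.322
So phi_hat = [-0.5280, 0.3220].
Therefore phi_hat_2 = 0.3220.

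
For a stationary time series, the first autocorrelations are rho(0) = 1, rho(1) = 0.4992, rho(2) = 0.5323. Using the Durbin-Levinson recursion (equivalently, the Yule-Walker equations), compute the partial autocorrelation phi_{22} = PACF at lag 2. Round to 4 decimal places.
\phi_{22} = 0.3771

The PACF at lag k is phi_{kk}, the last component of the solution
to the Yule-Walker system G_k phi = r_k where
  (G_k)_{ij} = rho(|i - j|), (r_k)_i = rho(i), i,j = 1..k.
Equivalently, Durbin-Levinson gives phi_{kk} iteratively:
  phi_{11} = rho(1)
  phi_{kk} = [rho(k) - sum_{j=1..k-1} phi_{k-1,j} rho(k-j)]
            / [1 - sum_{j=1..k-1} phi_{k-1,j} rho(j)],
  phi_{k,j} = phi_{k-1,j} - phi_{kk} phi_{k-1,k-j},  j = 1..k-1.
Step k = 1:
  phi_11 = rho(1) = 0.4992.
Step k = 2:
  phi_22 = [rho(2) - phi_11 rho(1)] / [1 - phi_11 rho(1)] = [0.5323 - (0.4992)(0.4992)] / [1 - (0.4992)(0.4992)]
         = 0.28309936 / 0.75079936 = 0.3771.
Therefore phi_{22} = 0.3771.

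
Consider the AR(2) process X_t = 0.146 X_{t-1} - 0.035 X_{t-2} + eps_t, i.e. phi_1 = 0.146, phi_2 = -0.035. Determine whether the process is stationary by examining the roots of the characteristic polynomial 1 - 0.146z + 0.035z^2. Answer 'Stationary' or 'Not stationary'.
\text{Stationary}

The AR(p) characteristic polynomial is P(z) = 1 - 0.146z + 0.035z^2.
Stationarity requires all roots to lie outside the unit circle, i.e. |z| > 1 for every root.
Set 1 + (-0.146) z + (0.035) z^2 = 0, i.e. a z^2 + b z + c = 0 with a = 0.035, b = -0.146, c = 1.
Discriminant D = b^2 - 4ac = (-0.146)^2 - 4*(0.035)*1 = 0.021316 - (0.14) = -0.118684.
D < 0, so the roots are the complex-conjugate pair z = (-b +/- i sqrt(-D)) / (2a) = 2.0857 +/- 4.9215i.
For a conjugate pair |z|^2 = z * conj(z) = (product of roots) = c/a = 1/(0.035) = 28.571429, so |z| = sqrt(28.571429) = 5.3452 for both roots.
Moduli of all roots: 5.3452, 5.3452.
All moduli strictly greater than 1? Yes.
Verdict: Stationary.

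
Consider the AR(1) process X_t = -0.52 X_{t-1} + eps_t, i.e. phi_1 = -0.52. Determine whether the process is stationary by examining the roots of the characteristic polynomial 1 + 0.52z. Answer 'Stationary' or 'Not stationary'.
\text{Stationary}

The AR(p) characteristic polynomial is P(z) = 1 + 0.52z.
Stationarity requires all roots to lie outside the unit circle, i.e. |z| > 1 for every root.
This is linear in z: 1 + (0.52) z = 0  =>  z = -1/(0.52) = -1.923077,  |z| = 1.923077.
Moduli of all roots: 1.9231.
All moduli strictly greater than 1? Yes.
Verdict: Stationary.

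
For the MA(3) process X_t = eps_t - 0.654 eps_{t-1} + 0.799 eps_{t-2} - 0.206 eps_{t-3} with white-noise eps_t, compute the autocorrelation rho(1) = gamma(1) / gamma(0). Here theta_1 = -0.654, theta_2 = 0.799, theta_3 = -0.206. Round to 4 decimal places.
\rho(1) = -0.6360

For an MA(q) process with theta_0 = 1, the autocovariance is
  gamma(k) = sigma^2 * sum_{i=0..q-k} theta_i * theta_{i+k},
and rho(k) = gamma(k) / gamma(0). Sigma^2 cancels.
  numerator   = (1)*(-0.654) + (-0.654)*(0.799) + (0.799)*(-0.206) = -1.34114.
  denominator = (1)^2 + (-0.654)^2 + (0.799)^2 + (-0.206)^2 = 2.108553.
  rho(1) = -1.34114 / 2.108553 = -0.6360.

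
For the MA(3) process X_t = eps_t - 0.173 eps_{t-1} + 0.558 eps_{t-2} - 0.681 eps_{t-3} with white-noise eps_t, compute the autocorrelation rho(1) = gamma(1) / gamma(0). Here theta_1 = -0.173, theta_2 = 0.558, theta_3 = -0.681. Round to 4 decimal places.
\rho(1) = -0.3598

For an MA(q) process with theta_0 = 1, the autocovariance is
  gamma(k) = sigma^2 * sum_{i=0..q-k} theta_i * theta_{i+k},
and rho(k) = gamma(k) / gamma(0). Sigma^2 cancels.
  numerator   = (1)*(-0.173) + (-0.173)*(0.558) + (0.558)*(-0.681) = -0.649532.
  denominator = (1)^2 + (-0.173)^2 + (0.558)^2 + (-0.681)^2 = 1.805054.
  rho(1) = -0.649532 / 1.805054 = -0.3598.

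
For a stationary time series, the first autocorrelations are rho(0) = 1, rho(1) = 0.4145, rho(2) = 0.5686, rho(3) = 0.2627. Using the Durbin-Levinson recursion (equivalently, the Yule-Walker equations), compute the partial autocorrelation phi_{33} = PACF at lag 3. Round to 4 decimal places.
\phi_{33} = -0.0919

The PACF at lag k is phi_{kk}, the last component of the solution
to the Yule-Walker system G_k phi = r_k where
  (G_k)_{ij} = rho(|i - j|), (r_k)_i = rho(i), i,j = 1..k.
Equivalently, Durbin-Levinson gives phi_{kk} iteratively:
  phi_{11} = rho(1)
  phi_{kk} = [rho(k) - sum_{j=1..k-1} phi_{k-1,j} rho(k-j)]
            / [1 - sum_{j=1..k-1} phi_{k-1,j} rho(j)],
  phi_{k,j} = phi_{k-1,j} - phi_{kk} phi_{k-1,k-j},  j = 1..k-1.
Step k = 1:
  phi_11 = rho(1) = 0.4145.
Step k = 2:
  phi_22 = [rho(2) - phi_11 rho(1)] / [1 - phi_11 rho(1)] = [0.5686 - (0.4145)(0.4145)] / [1 - (0.4145)(0.4145)]
         = 0.39678975 / 0.82818975 = 0.479105.
  Update: phi_21 = phi_11 - phi_22 phi_11 = 0.4145 - (0.479105)(0.4145) = 0.215911.
Step k = 3:
  phi_33 = [rho(3) - phi_21 rho(2) - phi_22 rho(1)] / [1 - phi_21 rho(1) - phi_22 rho(2)]
    numerator   = 0.2627 - (0.215911)(0.5686) - (0.479105)(0.4145) = -0.05865598
    denominator = 1 - (0.215911)(0.4145) - (0.479105)(0.5686) = 0.63808584
  phi_33 = -0.05865598 / 0.63808584 = -0.0919.
Therefore phi_{33} = -0.0919.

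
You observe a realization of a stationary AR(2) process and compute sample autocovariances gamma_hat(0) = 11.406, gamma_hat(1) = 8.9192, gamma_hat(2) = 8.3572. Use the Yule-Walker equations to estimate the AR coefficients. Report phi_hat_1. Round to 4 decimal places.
\hat\phi_{1} = 0.5380

The Yule-Walker equations for an AR(p) process read, in matrix form,
  Gamma_p phi = r_p,   with   (Gamma_p)_{ij} = gamma(|i - j|),
                       (r_p)_i = gamma(i),   i,j = 1..p.
Substitute the sample gammas (Toeplitz matrix and right-hand side of size 2):
  Gamma_p = [[11.406, 8.9192], [8.9192, 11.406]]
  r_p     = [8.9192, 8.3572]
Written out:
  11.406 phi_1 + 8.9192 phi_2 = 8.9192
  8.9192 phi_1 + 11.406 phi_2 = 8.3572
Solve by Cramer's rule:
  det = gamma(0)^2 - gamma(1)^2 = (11.406)^2 - (8.9192)^2 = 130.096836 - 79.55212864 = 50.54470736
  phi_hat_1 = [gamma(1) gamma(0) - gamma(1) gamma(2)] / det = [(8.9192)(11.406) - (8.9192)(8.3572)] / 50.54470736 = 27.19285696 / 50.54470736 = 0.538
  phi_hat_2 = [gamma(0) gamma(2) - gamma(1)^2] / det = [(11.406)(8.3572) - (8.9192)^2] / 50.54470736 = 15.77009456 / 50.54470736 = 0.312
So phi_hat = [0.5380, 0.3120].
Therefore phi_hat_1 = 0.5380.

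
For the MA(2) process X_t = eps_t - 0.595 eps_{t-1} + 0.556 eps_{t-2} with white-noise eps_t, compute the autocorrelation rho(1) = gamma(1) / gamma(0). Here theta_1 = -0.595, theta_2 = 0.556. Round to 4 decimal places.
\rho(1) = -0.5567

For an MA(q) process with theta_0 = 1, the autocovariance is
  gamma(k) = sigma^2 * sum_{i=0..q-k} theta_i * theta_{i+k},
and rho(k) = gamma(k) / gamma(0). Sigma^2 cancels.
  numerator   = (1)*(-0.595) + (-0.595)*(0.556) = -0.92582.
  denominator = (1)^2 + (-0.595)^2 + (0.556)^2 = 1.663161.
  rho(1) = -0.92582 / 1.663161 = -0.5567.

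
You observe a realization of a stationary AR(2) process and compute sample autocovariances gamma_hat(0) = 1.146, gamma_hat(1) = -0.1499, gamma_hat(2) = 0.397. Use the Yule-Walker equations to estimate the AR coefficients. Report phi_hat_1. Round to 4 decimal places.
\hat\phi_{1} = -0.0870

The Yule-Walker equations for an AR(p) process read, in matrix form,
  Gamma_p phi = r_p,   with   (Gamma_p)_{ij} = gamma(|i - j|),
                       (r_p)_i = gamma(i),   i,j = 1..p.
Substitute the sample gammas (Toeplitz matrix and right-hand side of size 2):
  Gamma_p = [[1.146, -0.1499], [-0.1499, 1.146]]
  r_p     = [-0.1499, 0.397]
Written out:
  1.146 phi_1 - 0.1499 phi_2 = -0.1499
  -0.1499 phi_1 + 1.146 phi_2 = 0.397
Solve by Cramer's rule:
  det = gamma(0)^2 - gamma(1)^2 = (1.146)^2 - (-0.1499)^2 = 1.313316 - 0.02247001 = 1.29084599
  phi_hat_1 = [gamma(1) gamma(0) - gamma(1) gamma(2)] / det = [(-0.1499)(1.146) - (-0.1499)(0.397)] / 1.29084599 = -0.1122751 / 1.29084599 = -0.087
  phi_hat_2 = [gamma(0) gamma(2) - gamma(1)^2] / det = [(1.146)(0.397) - (-0.1499)^2] / 1.29084599 = 0.43249199 / 1.29084599 = 0.335
So phi_hat = [-0.0870, 0.3350].
Therefore phi_hat_1 = -0.0870.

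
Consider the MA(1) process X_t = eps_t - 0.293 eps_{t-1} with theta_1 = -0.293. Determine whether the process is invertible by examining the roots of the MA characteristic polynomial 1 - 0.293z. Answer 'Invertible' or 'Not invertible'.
\text{Invertible}

The MA(q) characteristic polynomial is P(z) = 1 - 0.293z.
Invertibility requires all roots to lie outside the unit circle, i.e. |z| > 1 for every root.
This is linear in z: 1 + (-0.293) z = 0  =>  z = -1/(-0.293) = 3.412969,  |z| = 3.412969.
Moduli of all roots: 3.4130.
All moduli strictly greater than 1? Yes.
Verdict: Invertible.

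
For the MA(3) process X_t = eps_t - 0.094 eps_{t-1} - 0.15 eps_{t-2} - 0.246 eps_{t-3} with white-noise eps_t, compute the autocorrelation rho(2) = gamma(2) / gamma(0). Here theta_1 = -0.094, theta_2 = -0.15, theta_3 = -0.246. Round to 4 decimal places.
\rho(2) = -0.1162

For an MA(q) process with theta_0 = 1, the autocovariance is
  gamma(k) = sigma^2 * sum_{i=0..q-k} theta_i * theta_{i+k},
and rho(k) = gamma(k) / gamma(0). Sigma^2 cancels.
  numerator   = (1)*(-0.15) + (-0.094)*(-0.246) = -0.126876.
  denominator = (1)^2 + (-0.094)^2 + (-0.15)^2 + (-0.246)^2 = 1.091852.
  rho(2) = -0.126876 / 1.091852 = -0.1162.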